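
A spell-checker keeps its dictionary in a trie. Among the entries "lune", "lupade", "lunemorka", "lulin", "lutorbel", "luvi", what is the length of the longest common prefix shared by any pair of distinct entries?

Equivalently: take the maximum, over all pairs, of their longest common prefix length.
e.g. "lune" and "lunemorka" share the prefix "lune" of length 4; no pair shares a longer one.
Longest shared-prefix length: 4

4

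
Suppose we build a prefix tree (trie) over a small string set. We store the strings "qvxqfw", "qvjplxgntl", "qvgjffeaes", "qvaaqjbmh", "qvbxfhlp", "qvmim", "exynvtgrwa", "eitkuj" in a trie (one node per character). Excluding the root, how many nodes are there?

53

For each word, the new-node count is its length minus the longest prefix already in the trie:
  "qvxqfw" → 6 new (q, v, x, q, f, w)
  "qvjplxgntl" → prefix "qv" already present; 8 new (j, p, l, x, g, n, t, l)
  "qvgjffeaes" → prefix "qv" already present; 8 new (g, j, f, f, e, a, e, s)
  "qvaaqjbmh" → prefix "qv" already present; 7 new (a, a, q, j, b, m, h)
  "qvbxfhlp" → prefix "qv" already present; 6 new (b, x, f, h, l, p)
  "qvmim" → prefix "qv" already present; 3 new (m, i, m)
  "exynvtgrwa" → 10 new (e, x, y, n, v, t, g, r, w, a)
  "eitkuj" → prefix "e" already present; 5 new (i, t, k, u, j)
Total nodes = 6 + 8 + 8 + 7 + 6 + 3 + 10 + 5 = 53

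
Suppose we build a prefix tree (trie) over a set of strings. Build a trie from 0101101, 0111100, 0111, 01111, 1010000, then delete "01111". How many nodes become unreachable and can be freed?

After clearing the end-marker at "01111", prune upward until reaching a node still needed by another word.
Every node on "01111" is still needed (e.g. by "0111100"), so nothing is freed.
Nodes removed: 0

0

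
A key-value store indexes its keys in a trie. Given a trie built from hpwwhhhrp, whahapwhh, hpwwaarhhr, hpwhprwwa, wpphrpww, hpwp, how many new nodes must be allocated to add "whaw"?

"wha" is already a path in the trie; the remaining "w" must be added.
New nodes needed: |"whaw"| − 3 = 4 − 3 = 1.

1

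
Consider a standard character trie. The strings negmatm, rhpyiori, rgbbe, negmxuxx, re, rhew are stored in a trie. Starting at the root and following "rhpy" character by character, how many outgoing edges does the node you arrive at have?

Walk "rhpy" from the root, arriving at one node.
Characters that immediately follow "rhpy" among the stored strings: {i}.
That node has 1 child edge.

1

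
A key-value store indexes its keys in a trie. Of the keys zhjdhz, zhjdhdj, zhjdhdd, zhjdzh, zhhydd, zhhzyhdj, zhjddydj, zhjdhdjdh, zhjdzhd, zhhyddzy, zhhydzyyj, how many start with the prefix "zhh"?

4

Filter for entries beginning with "zhh":
Words under "zhh": zhhydd, zhhyddzy, zhhydzyyj, zhhzyhdj
Count: 4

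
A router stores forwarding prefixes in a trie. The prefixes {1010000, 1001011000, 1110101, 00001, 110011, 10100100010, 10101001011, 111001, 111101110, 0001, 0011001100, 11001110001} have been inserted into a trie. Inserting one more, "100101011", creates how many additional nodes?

3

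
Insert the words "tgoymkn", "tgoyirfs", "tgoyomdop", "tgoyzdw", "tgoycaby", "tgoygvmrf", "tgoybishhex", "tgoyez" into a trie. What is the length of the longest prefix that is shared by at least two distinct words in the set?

4

The deepest shared node is where two words last agree before diverging.
e.g. "tgoybishhex" and "tgoycaby" share the prefix "tgoy" of length 4; no pair shares a longer one.
Longest shared-prefix length: 4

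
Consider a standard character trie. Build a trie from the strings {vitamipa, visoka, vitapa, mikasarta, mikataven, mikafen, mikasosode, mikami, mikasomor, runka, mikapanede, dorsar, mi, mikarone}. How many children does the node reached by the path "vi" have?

2

The children of the "vi" node are the distinct next characters among strings starting with "vi".
Characters that immediately follow "vi" among the stored strings: {s, t}.
That node has 2 child edges.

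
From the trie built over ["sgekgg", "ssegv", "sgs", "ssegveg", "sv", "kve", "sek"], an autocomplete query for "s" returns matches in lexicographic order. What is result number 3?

sgs

DFS of the "s" subtree visits, in order: "sek", "sgekgg", "sgs", "ssegv", "ssegveg", "sv"
The 3rd is sgs.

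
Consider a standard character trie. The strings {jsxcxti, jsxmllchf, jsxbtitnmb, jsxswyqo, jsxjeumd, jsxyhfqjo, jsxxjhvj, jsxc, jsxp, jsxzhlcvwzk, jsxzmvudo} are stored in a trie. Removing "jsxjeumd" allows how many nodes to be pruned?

5

After clearing the end-marker at "jsxjeumd", prune upward until reaching a node still needed by another word.
The suffix "jeumd" (5 nodes) is used only by "jsxjeumd"; the node for "jsx" still has the child "c", so pruning stops there.
Nodes removed: 5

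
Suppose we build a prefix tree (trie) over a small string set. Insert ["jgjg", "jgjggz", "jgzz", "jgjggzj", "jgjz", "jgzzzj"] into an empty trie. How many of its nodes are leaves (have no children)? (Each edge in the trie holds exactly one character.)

Leaves are exactly the stored words that no other stored word extends.
Those words: "jgjggzj", "jgjz", "jgzzzj"
Leaf count: 3

3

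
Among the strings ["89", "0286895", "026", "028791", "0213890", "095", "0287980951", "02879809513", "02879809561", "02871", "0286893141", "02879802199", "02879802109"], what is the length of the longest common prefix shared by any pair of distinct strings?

Look for the deepest trie node that still has at least two words in its subtree.
"0287980951" and "02879809513" agree on "0287980951" (10 characters) before diverging; nothing deeper is shared.
Longest shared-prefix length: 10

10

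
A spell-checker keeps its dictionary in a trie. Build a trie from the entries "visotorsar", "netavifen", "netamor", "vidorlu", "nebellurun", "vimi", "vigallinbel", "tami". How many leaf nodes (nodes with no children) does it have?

8

Leaves are exactly the stored words that no other stored word extends.
Those words: "nebellurun", "netamor", "netavifen", "tami", "vidorlu", "vigallinbel", "vimi", "visotorsar"
Leaf count: 8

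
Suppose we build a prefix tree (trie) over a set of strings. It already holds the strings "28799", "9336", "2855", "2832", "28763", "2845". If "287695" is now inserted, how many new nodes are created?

"2876" is already a path in the trie; the remaining "95" must be added.
So 6 − 4 = 2 new nodes.

2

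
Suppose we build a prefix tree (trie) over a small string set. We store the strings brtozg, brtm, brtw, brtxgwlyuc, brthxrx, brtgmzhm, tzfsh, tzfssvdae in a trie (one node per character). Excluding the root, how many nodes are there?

Count nodes per top-level branch (shared prefixes stored once):
  'b'-branch (brtgmzhm, brthxrx, brtm, brtozg, brtw, brtxgwlyuc): 24 nodes
  't'-branch (tzfsh, tzfssvdae): 10 nodes
Sum: 34

34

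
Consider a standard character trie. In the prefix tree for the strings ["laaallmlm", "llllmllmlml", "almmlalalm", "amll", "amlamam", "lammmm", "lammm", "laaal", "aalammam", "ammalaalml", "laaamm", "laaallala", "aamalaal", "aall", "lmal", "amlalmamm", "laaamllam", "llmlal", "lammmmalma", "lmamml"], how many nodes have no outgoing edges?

A leaf is a node with no children — equivalently, the end of a word that is not a proper prefix of any other stored word.
Those words: "aalammam", "aall", "aamalaal", "almmlalalm", "amlalmamm", "amlamam", "amll", "ammalaalml", "laaallala", "laaallmlm", "laaamllam", "laaamm", "lammmmalma", "llllmllmlml", "llmlal", "lmal", "lmamml"
Leaf count: 17

17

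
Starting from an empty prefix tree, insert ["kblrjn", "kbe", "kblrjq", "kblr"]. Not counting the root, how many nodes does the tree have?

For each word, the new-node count is its length minus the longest prefix already in the trie:
  "kblrjn" → 6 new (k, b, l, r, j, n)
  "kbe" → prefix "kb" already present; 1 new (e)
  "kblrjq" → prefix "kblrj" already present; 1 new (q)
  "kblr" → prefix "kblr" already present; 0 new (none)
Total nodes = 6 + 1 + 1 + 0 = 8

8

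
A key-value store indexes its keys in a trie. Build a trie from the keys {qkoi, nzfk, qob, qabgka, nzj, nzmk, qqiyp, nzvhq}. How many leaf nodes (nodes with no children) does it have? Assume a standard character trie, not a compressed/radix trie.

8

Leaves are exactly the stored words that no other stored word extends.
Those words: "nzfk", "nzj", "nzmk", "nzvhq", "qabgka", "qkoi", "qob", "qqiyp"
Leaf count: 8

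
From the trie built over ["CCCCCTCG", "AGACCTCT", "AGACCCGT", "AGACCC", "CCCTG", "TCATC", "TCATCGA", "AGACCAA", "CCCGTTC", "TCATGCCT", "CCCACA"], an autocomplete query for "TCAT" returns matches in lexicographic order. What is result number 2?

TCATCGA

DFS of the "TCAT" subtree visits, in order: "TCATC", "TCATCGA", "TCATGCCT"
The 2nd is TCATCGA.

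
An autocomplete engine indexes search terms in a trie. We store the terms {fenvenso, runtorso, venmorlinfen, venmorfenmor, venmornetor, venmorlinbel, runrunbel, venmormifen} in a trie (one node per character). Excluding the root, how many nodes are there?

For each word, the new-node count is its length minus the longest prefix already in the trie:
  "fenvenso" → 8 new (f, e, n, v, e, n, s, o)
  "runtorso" → 8 new (r, u, n, t, o, r, s, o)
  "venmorlinfen" → 12 new (v, e, n, m, o, r, l, i, n, f, e, n)
  "venmorfenmor" → prefix "venmor" already present; 6 new (f, e, n, m, o, r)
  "venmornetor" → prefix "venmor" already present; 5 new (n, e, t, o, r)
  "venmorlinbel" → prefix "venmorlin" already present; 3 new (b, e, l)
  "runrunbel" → prefix "run" already present; 6 new (r, u, n, b, e, l)
  "venmormifen" → prefix "venmor" already present; 5 new (m, i, f, e, n)
Total nodes = 8 + 8 + 12 + 6 + 5 + 3 + 6 + 5 = 53

53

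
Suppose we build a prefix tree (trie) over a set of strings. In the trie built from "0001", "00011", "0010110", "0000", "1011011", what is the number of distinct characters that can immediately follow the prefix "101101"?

1

Walk "101101" from the root, arriving at one node.
Characters that immediately follow "101101" among the stored strings: {1}.
That node has 1 child edge.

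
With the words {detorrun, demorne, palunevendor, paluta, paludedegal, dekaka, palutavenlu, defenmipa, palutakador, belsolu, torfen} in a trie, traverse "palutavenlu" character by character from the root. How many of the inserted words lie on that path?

2

Walk "palutavenlu" from the root; an end-of-word marker is hit whenever a stored word is a prefix of "palutavenlu".
Prefixes of the query that are stored words: "paluta", "palutavenlu"
Count: 2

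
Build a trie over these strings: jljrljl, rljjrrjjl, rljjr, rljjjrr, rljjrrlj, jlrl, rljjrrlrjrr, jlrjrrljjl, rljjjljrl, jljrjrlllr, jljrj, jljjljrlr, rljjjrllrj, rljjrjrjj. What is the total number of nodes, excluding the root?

58

Count nodes per top-level branch (shared prefixes stored once):
  'j'-branch (jljjljrlr, jljrj, jljrjrlllr, jljrljl, jlrjrrljjl, jlrl): 28 nodes
  'r'-branch (rljjjljrl, rljjjrllrj, rljjjrr, rljjr, rljjrjrjj, rljjrrjjl, rljjrrlj, rljjrrlrjrr): 30 nodes
Sum: 58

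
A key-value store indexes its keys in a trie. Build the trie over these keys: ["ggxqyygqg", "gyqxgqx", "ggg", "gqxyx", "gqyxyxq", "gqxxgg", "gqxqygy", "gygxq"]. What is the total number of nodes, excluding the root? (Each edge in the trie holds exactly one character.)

35

Trie structure (* marks end of a word):
(root)
└─ g
   ├─ g
   │  ├─ g *
   │  └─ x
   │     └─ q
   │        └─ y
   │           └─ y
   │              └─ g
   │                 └─ q
   │                    └─ g *
   ├─ q
   │  ├─ x
   │  │  ├─ q
   │  │  │  └─ y
   │  │  │     └─ g
   │  │  │        └─ y *
   │  │  ├─ x
   │  │  │  └─ g
   │  │  │     └─ g *
   │  │  └─ y
   │  │     └─ x *
   │  └─ y
   │     └─ x
   │        └─ y
   │           └─ x
   │              └─ q *
   └─ y
      ├─ g
      │  └─ x
      │     └─ q *
      └─ q
         └─ x
            └─ g
               └─ q
                  └─ x *
Counting every labelled node above: 35.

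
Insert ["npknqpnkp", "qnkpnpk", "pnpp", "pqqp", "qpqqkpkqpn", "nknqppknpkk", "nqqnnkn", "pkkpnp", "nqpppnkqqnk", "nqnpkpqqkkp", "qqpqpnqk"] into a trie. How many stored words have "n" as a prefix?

Walk to "n"; the words in its subtree are exactly those with that prefix.
Matches: "nknqppknpkk", "npknqpnkp", "nqnpkpqqkkp", "nqpppnkqqnk", "nqqnnkn"
Count: 5

5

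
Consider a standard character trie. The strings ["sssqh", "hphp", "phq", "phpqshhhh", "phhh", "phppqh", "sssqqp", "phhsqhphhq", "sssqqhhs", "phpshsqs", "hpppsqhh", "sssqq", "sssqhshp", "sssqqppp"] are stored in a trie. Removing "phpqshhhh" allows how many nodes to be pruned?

A node on "phpqshhhh"'s path can go only if nothing else ends at it or branches off below it.
The suffix "qshhhh" (6 nodes) is used only by "phpqshhhh"; the node for "php" still has the child "p", so pruning stops there.
Nodes removed: 6

6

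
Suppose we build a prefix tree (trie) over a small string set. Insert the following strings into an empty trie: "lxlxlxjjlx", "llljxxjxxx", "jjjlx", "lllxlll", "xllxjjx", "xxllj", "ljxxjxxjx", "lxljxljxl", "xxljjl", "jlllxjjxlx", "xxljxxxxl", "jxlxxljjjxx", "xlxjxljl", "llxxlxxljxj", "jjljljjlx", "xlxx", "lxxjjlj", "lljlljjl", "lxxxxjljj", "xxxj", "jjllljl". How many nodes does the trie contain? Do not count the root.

Insert word by word; a character creates a node only if that edge doesn't already exist:
  "lxlxlxjjlx" → 10 new (l, x, l, x, l, x, j, j, l, x)
  "llljxxjxxx" → prefix "l" already present; 9 new (l, l, j, x, x, j, x, x, x)
  "jjjlx" → 5 new (j, j, j, l, x)
  "lllxlll" → prefix "lll" already present; 4 new (x, l, l, l)
  "xllxjjx" → 7 new (x, l, l, x, j, j, x)
  "xxllj" → prefix "x" already present; 4 new (x, l, l, j)
  "ljxxjxxjx" → prefix "l" already present; 8 new (j, x, x, j, x, x, j, x)
  "lxljxljxl" → prefix "lxl" already present; 6 new (j, x, l, j, x, l)
  "xxljjl" → prefix "xxl" already present; 3 new (j, j, l)
  "jlllxjjxlx" → prefix "j" already present; 9 new (l, l, l, x, j, j, x, l, x)
  "xxljxxxxl" → prefix "xxlj" already present; 5 new (x, x, x, x, l)
  "jxlxxljjjxx" → prefix "j" already present; 10 new (x, l, x, x, l, j, j, j, x, x)
  "xlxjxljl" → prefix "xl" already present; 6 new (x, j, x, l, j, l)
  "llxxlxxljxj" → prefix "ll" already present; 9 new (x, x, l, x, x, l, j, x, j)
  "jjljljjlx" → prefix "jj" already present; 7 new (l, j, l, j, j, l, x)
  "xlxx" → prefix "xlx" already present; 1 new (x)
  "lxxjjlj" → prefix "lx" already present; 5 new (x, j, j, l, j)
  "lljlljjl" → prefix "ll" already present; 6 new (j, l, l, j, j, l)
  "lxxxxjljj" → prefix "lxx" already present; 6 new (x, x, j, l, j, j)
  "xxxj" → prefix "xx" already present; 2 new (x, j)
  "jjllljl" → prefix "jjl" already present; 4 new (l, l, j, l)
Total nodes = 10 + 9 + 5 + 4 + 7 + 4 + 8 + 6 + 3 + 9 + 5 + 10 + 6 + 9 + 7 + 1 + 5 + 6 + 6 + 2 + 4 = 126

126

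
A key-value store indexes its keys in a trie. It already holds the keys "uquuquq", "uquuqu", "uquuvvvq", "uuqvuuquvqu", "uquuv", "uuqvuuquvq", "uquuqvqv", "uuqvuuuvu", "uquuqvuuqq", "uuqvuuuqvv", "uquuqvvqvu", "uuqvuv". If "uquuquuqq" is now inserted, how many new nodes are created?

3

The longest prefix of "uquuquuqq" already in the trie is "uquuqu" (length 6).
Each of the 3 remaining characters creates one node.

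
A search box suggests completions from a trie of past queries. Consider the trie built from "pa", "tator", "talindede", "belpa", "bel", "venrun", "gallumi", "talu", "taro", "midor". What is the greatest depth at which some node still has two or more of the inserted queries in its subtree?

The deepest shared node is where two words last agree before diverging.
e.g. "bel" and "belpa" share the prefix "bel" of length 3; no pair shares a longer one.
Longest shared-prefix length: 3

3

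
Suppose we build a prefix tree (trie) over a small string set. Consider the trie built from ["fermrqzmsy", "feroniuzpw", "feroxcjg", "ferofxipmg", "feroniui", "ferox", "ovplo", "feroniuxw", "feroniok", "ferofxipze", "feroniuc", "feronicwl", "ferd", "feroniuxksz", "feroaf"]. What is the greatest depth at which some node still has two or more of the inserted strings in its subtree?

8

Equivalently: take the maximum, over all pairs, of their longest common prefix length.
e.g. "ferofxipmg" and "ferofxipze" share the prefix "ferofxip" of length 8; no pair shares a longer one.
Longest shared-prefix length: 8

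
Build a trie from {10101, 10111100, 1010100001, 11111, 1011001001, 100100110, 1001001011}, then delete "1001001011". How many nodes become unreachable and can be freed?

3

After clearing the end-marker at "1001001011", prune upward until reaching a node still needed by another word.
The suffix "011" (3 nodes) is used only by "1001001011"; the node for "1001001" still has the child "1", so pruning stops there.
Nodes removed: 3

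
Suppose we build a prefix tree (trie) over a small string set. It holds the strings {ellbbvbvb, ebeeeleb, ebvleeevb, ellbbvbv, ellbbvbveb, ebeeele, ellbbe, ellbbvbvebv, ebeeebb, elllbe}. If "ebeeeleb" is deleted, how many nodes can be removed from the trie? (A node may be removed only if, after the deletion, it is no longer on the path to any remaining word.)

A node on "ebeeeleb"'s path can go only if nothing else ends at it or branches off below it.
The suffix "b" (1 node) is used only by "ebeeeleb"; "ebeeele" is itself a stored word, so pruning stops there.
Nodes removed: 1

1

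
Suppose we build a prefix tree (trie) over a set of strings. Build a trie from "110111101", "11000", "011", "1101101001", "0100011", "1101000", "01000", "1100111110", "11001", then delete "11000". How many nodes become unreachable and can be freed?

A node on "11000"'s path can go only if nothing else ends at it or branches off below it.
The suffix "0" (1 node) is used only by "11000"; the node for "1100" still has the child "1", so pruning stops there.
Nodes removed: 1

1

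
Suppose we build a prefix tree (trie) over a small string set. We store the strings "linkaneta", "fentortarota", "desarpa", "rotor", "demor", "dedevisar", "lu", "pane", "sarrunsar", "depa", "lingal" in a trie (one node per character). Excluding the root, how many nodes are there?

62

Insert word by word; a character creates a node only if that edge doesn't already exist:
  "linkaneta" → 9 new (l, i, n, k, a, n, e, t, a)
  "fentortarota" → 12 new (f, e, n, t, o, r, t, a, r, o, t, a)
  "desarpa" → 7 new (d, e, s, a, r, p, a)
  "rotor" → 5 new (r, o, t, o, r)
  "demor" → prefix "de" already present; 3 new (m, o, r)
  "dedevisar" → prefix "de" already present; 7 new (d, e, v, i, s, a, r)
  "lu" → prefix "l" already present; 1 new (u)
  "pane" → 4 new (p, a, n, e)
  "sarrunsar" → 9 new (s, a, r, r, u, n, s, a, r)
  "depa" → prefix "de" already present; 2 new (p, a)
  "lingal" → prefix "lin" already present; 3 new (g, a, l)
Total nodes = 9 + 12 + 7 + 5 + 3 + 7 + 1 + 4 + 9 + 2 + 3 = 62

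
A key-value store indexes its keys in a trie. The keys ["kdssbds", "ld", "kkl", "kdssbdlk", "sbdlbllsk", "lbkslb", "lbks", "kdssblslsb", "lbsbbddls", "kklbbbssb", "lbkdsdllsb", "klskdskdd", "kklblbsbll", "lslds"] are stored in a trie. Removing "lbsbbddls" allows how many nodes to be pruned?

After clearing the end-marker at "lbsbbddls", prune upward until reaching a node still needed by another word.
The suffix "sbbddls" (7 nodes) is used only by "lbsbbddls"; the node for "lb" still has the child "k", so pruning stops there.
Nodes removed: 7

7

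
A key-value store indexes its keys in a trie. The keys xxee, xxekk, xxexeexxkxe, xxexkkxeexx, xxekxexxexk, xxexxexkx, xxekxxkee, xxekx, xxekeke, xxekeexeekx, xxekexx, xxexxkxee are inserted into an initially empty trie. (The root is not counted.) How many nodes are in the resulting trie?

Count nodes per top-level branch (shared prefixes stored once):
  'x'-branch (xxee, xxekeexeekx, xxekeke, xxekexx, xxekk, xxekx, xxekxexxexk, xxekxxkee, xxexeexxkxe, xxexkkxeexx, xxexxexkx, xxexxkxee): 52 nodes
Sum: 52

52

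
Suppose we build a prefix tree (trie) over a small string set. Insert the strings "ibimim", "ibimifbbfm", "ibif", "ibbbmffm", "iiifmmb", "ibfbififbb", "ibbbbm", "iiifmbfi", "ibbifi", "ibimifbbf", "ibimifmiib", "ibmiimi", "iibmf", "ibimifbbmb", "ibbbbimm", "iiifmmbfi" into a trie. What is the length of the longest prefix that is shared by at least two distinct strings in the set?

9

The deepest shared node is where two words last agree before diverging.
e.g. "ibimifbbf" and "ibimifbbfm" share the prefix "ibimifbbf" of length 9; no pair shares a longer one.
Longest shared-prefix length: 9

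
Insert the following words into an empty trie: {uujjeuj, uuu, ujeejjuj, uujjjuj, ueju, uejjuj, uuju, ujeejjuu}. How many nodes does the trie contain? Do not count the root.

26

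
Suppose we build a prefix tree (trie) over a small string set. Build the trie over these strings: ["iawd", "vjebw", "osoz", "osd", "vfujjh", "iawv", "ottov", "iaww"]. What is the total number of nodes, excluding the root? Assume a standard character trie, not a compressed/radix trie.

25

Count nodes per top-level branch (shared prefixes stored once):
  'i'-branch (iawd, iawv, iaww): 6 nodes
  'o'-branch (osd, osoz, ottov): 9 nodes
  'v'-branch (vfujjh, vjebw): 10 nodes
Sum: 25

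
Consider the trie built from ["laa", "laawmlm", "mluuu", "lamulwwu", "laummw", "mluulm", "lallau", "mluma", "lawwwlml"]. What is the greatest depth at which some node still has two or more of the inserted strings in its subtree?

Look for the deepest trie node that still has at least two words in its subtree.
"mluulm" and "mluuu" agree on "mluu" (4 characters) before diverging; nothing deeper is shared.
Longest shared-prefix length: 4

4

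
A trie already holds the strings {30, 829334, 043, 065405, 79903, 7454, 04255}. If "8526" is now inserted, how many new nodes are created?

3

Walking "8526" from the root, the first 1 characters ("8") follow existing edges; "5" is the first miss.
Each of the 3 remaining characters creates one node.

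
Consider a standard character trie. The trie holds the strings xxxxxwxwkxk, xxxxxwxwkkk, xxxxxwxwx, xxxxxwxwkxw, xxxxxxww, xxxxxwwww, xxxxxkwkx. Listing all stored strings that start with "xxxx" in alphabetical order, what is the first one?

Filter for "xxxx…" and sort: "xxxxxkwkx", "xxxxxwwww", "xxxxxwxwkkk", "xxxxxwxwkxk", "xxxxxwxwkxw", "xxxxxwxwx", "xxxxxxww"
Position 1: xxxxxkwkx

xxxxxkwkx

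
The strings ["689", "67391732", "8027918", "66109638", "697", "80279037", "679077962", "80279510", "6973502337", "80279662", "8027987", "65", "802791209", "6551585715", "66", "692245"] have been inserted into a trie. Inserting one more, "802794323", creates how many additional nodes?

4

Walking "802794323" from the root, the first 5 characters ("80279") follow existing edges; "4" is the first miss.
Each of the 4 remaining characters creates one node.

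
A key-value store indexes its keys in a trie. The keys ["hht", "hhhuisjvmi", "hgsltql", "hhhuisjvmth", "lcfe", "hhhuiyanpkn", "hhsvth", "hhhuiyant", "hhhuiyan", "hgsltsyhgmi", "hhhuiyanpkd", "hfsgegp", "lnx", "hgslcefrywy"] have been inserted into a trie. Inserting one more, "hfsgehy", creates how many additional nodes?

The longest prefix of "hfsgehy" already in the trie is "hfsge" (length 5).
So 7 − 5 = 2 new nodes.

2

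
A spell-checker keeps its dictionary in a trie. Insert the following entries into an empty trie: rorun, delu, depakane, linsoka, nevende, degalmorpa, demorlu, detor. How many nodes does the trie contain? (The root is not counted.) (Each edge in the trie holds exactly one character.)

45

Insert word by word; a character creates a node only if that edge doesn't already exist:
  "rorun" → 5 new (r, o, r, u, n)
  "delu" → 4 new (d, e, l, u)
  "depakane" → prefix "de" already present; 6 new (p, a, k, a, n, e)
  "linsoka" → 7 new (l, i, n, s, o, k, a)
  "nevende" → 7 new (n, e, v, e, n, d, e)
  "degalmorpa" → prefix "de" already present; 8 new (g, a, l, m, o, r, p, a)
  "demorlu" → prefix "de" already present; 5 new (m, o, r, l, u)
  "detor" → prefix "de" already present; 3 new (t, o, r)
Total nodes = 5 + 4 + 6 + 7 + 7 + 8 + 5 + 3 = 45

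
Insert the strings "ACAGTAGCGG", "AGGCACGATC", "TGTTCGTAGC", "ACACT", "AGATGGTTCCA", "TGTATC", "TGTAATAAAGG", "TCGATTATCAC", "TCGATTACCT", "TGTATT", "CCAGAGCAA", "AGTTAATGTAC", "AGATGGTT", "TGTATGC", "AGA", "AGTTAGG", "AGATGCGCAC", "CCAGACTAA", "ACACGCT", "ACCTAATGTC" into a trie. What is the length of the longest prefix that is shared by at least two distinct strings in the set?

8

Equivalently: take the maximum, over all pairs, of their longest common prefix length.
e.g. "AGATGGTT" and "AGATGGTTCCA" share the prefix "AGATGGTT" of length 8; no pair shares a longer one.
Longest shared-prefix length: 8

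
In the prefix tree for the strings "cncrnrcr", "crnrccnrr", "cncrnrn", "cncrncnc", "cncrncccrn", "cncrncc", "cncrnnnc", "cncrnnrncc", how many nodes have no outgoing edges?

7

A leaf is a node with no children — equivalently, the end of a word that is not a proper prefix of any other stored word.
Those words: "cncrncccrn", "cncrncnc", "cncrnnnc", "cncrnnrncc", "cncrnrcr", "cncrnrn", "crnrccnrr"
Leaf count: 7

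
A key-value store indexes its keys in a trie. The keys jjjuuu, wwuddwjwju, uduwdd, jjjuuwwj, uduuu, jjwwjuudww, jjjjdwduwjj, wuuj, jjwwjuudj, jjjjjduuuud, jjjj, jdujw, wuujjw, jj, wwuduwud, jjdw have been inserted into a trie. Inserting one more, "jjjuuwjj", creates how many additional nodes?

Walking "jjjuuwjj" from the root, the first 6 characters ("jjjuuw") follow existing edges; "j" is the first miss.
So 8 − 6 = 2 new nodes.

2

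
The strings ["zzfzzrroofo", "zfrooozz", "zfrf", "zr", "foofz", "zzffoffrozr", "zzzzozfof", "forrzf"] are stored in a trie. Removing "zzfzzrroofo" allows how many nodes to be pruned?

Walk "zzfzzrroofo" from the leaf back toward the root, removing each node that no remaining word uses.
The suffix "zzrroofo" (8 nodes) is used only by "zzfzzrroofo"; the node for "zzf" still has the child "f", so pruning stops there.
Nodes removed: 8

8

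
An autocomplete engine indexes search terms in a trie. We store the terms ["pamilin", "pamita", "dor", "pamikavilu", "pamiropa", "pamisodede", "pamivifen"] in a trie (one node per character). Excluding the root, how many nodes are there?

33

Count nodes per top-level branch (shared prefixes stored once):
  'd'-branch (dor): 3 nodes
  'p'-branch (pamikavilu, pamilin, pamiropa, pamisodede, pamita, pamivifen): 30 nodes
Sum: 33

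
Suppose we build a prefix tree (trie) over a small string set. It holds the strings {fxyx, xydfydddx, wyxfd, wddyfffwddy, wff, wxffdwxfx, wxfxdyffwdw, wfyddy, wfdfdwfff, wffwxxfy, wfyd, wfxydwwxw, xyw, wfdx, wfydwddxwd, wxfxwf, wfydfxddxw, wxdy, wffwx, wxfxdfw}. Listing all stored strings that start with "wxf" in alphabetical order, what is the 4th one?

wxfxwf

DFS of the "wxf" subtree visits, in order: "wxffdwxfx", "wxfxdfw", "wxfxdyffwdw", "wxfxwf"
Position 4: wxfxwf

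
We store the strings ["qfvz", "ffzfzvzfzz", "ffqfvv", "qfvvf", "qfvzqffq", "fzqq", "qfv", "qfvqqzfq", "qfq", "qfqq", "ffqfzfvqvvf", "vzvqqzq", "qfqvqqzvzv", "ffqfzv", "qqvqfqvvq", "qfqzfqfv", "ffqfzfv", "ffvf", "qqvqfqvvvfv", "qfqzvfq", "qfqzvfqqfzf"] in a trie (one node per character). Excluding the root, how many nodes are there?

Count nodes per top-level branch (shared prefixes stored once):
  'f'-branch (ffqfvv, ffqfzfv, ffqfzfvqvvf, ffqfzv, ffvf, ffzfzvzfzz, fzqq): 27 nodes
  'q'-branch (qfq, qfqq, qfqvqqzvzv, qfqzfqfv, qfqzvfq, qfqzvfqqfzf, qfv, qfvqqzfq, qfvvf, qfvz, qfvzqffq, qqvqfqvvq, qqvqfqvvvfv): 47 nodes
  'v'-branch (vzvqqzq): 7 nodes
Sum: 81

81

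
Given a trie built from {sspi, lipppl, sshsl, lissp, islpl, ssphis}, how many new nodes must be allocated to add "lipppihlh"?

4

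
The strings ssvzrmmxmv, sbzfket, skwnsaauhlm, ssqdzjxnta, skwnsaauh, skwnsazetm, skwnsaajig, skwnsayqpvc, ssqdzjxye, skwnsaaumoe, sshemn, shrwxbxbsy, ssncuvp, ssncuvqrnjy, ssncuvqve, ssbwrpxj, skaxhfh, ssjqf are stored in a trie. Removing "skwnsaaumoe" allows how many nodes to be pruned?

3

A node on "skwnsaaumoe"'s path can go only if nothing else ends at it or branches off below it.
The suffix "moe" (3 nodes) is used only by "skwnsaaumoe"; the node for "skwnsaau" still has the child "h", so pruning stops there.
Nodes removed: 3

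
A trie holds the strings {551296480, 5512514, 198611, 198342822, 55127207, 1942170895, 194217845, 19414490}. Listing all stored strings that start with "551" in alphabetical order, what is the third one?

Filter for "551…" and sort: "5512514", "55127207", "551296480"
The 3rd is 551296480.

551296480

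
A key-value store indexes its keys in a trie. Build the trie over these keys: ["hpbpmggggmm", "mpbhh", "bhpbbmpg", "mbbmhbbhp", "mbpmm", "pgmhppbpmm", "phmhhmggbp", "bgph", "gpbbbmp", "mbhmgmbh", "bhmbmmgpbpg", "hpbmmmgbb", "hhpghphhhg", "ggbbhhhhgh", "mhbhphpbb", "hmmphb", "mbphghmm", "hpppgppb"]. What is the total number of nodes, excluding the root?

127

Trace insertions, counting only characters that open a new branch:
  "hpbpmggggmm" → 11 new (h, p, b, p, m, g, g, g, g, m, m)
  "mpbhh" → 5 new (m, p, b, h, h)
  "bhpbbmpg" → 8 new (b, h, p, b, b, m, p, g)
  "mbbmhbbhp" → prefix "m" already present; 8 new (b, b, m, h, b, b, h, p)
  "mbpmm" → prefix "mb" already present; 3 new (p, m, m)
  "pgmhppbpmm" → 10 new (p, g, m, h, p, p, b, p, m, m)
  "phmhhmggbp" → prefix "p" already present; 9 new (h, m, h, h, m, g, g, b, p)
  "bgph" → prefix "b" already present; 3 new (g, p, h)
  "gpbbbmp" → 7 new (g, p, b, b, b, m, p)
  "mbhmgmbh" → prefix "mb" already present; 6 new (h, m, g, m, b, h)
  "bhmbmmgpbpg" → prefix "bh" already present; 9 new (m, b, m, m, g, p, b, p, g)
  "hpbmmmgbb" → prefix "hpb" already present; 6 new (m, m, m, g, b, b)
  "hhpghphhhg" → prefix "h" already present; 9 new (h, p, g, h, p, h, h, h, g)
  "ggbbhhhhgh" → prefix "g" already present; 9 new (g, b, b, h, h, h, h, g, h)
  "mhbhphpbb" → prefix "m" already present; 8 new (h, b, h, p, h, p, b, b)
  "hmmphb" → prefix "h" already present; 5 new (m, m, p, h, b)
  "mbphghmm" → prefix "mbp" already present; 5 new (h, g, h, m, m)
  "hpppgppb" → prefix "hp" already present; 6 new (p, p, g, p, p, b)
Total nodes = 11 + 5 + 8 + 8 + 3 + 10 + 9 + 3 + 7 + 6 + 9 + 6 + 9 + 9 + 8 + 5 + 5 + 6 = 127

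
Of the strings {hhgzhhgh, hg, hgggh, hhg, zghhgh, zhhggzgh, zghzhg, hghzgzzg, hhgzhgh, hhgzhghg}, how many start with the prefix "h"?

7

Walk to "h"; the words in its subtree are exactly those with that prefix.
Matches: "hg", "hgggh", "hghzgzzg", "hhg", "hhgzhgh", "hhgzhghg", "hhgzhhgh"
Count: 7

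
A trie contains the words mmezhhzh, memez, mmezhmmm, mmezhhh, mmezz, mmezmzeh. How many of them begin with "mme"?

Filter for entries beginning with "mme":
Matches: "mmezhhh", "mmezhhzh", "mmezhmmm", "mmezmzeh", "mmezz"
Count: 5

5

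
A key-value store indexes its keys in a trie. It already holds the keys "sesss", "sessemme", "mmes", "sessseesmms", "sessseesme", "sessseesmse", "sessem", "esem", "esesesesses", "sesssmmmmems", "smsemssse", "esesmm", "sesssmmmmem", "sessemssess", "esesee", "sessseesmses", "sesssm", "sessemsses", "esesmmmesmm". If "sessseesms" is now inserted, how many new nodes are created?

0

"sessseesms" is already a full path in the trie; only an end-marker is added.
No new nodes are needed: 0.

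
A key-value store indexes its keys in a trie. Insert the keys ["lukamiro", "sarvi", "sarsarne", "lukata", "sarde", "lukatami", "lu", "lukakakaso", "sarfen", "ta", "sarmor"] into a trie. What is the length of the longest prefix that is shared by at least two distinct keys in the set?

Look for the deepest trie node that still has at least two words in its subtree.
e.g. "lukata" and "lukatami" share the prefix "lukata" of length 6; no pair shares a longer one.
Longest shared-prefix length: 6

6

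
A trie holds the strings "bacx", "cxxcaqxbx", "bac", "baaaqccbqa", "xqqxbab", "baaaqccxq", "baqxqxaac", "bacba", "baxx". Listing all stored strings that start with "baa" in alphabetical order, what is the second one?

DFS of the "baa" subtree visits, in order: "baaaqccbqa", "baaaqccxq"
Position 2: baaaqccxq

baaaqccxq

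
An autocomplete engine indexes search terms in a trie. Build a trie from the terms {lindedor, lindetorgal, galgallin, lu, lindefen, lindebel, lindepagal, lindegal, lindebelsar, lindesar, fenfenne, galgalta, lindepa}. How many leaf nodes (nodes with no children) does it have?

A leaf is a node with no children — equivalently, the end of a word that is not a proper prefix of any other stored word.
Those words: "fenfenne", "galgallin", "galgalta", "lindebelsar", "lindedor", "lindefen", "lindegal", "lindepagal", "lindesar", "lindetorgal", "lu"
Leaf count: 11

11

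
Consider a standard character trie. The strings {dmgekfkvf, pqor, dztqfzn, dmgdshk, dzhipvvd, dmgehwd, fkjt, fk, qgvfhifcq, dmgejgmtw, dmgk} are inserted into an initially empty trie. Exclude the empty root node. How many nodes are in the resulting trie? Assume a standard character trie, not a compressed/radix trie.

51

For each word, the new-node count is its length minus the longest prefix already in the trie:
  "dmgekfkvf" → 9 new (d, m, g, e, k, f, k, v, f)
  "pqor" → 4 new (p, q, o, r)
  "dztqfzn" → prefix "d" already present; 6 new (z, t, q, f, z, n)
  "dmgdshk" → prefix "dmg" already present; 4 new (d, s, h, k)
  "dzhipvvd" → prefix "dz" already present; 6 new (h, i, p, v, v, d)
  "dmgehwd" → prefix "dmge" already present; 3 new (h, w, d)
  "fkjt" → 4 new (f, k, j, t)
  "fk" → prefix "fk" already present; 0 new (none)
  "qgvfhifcq" → 9 new (q, g, v, f, h, i, f, c, q)
  "dmgejgmtw" → prefix "dmge" already present; 5 new (j, g, m, t, w)
  "dmgk" → prefix "dmg" already present; 1 new (k)
Total nodes = 9 + 4 + 6 + 4 + 6 + 3 + 4 + 0 + 9 + 5 + 1 = 51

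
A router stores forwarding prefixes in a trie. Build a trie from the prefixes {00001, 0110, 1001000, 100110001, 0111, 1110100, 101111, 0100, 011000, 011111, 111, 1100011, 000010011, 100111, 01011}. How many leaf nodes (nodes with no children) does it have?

11

A leaf is a node with no children — equivalently, the end of a word that is not a proper prefix of any other stored word.
Those words: "000010011", "0100", "01011", "011000", "011111", "1001000", "100110001", "100111", "101111", "1100011", "1110100"
Leaf count: 11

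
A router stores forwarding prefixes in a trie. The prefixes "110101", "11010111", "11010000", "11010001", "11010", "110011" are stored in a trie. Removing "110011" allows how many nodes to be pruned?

3

Walk "110011" from the leaf back toward the root, removing each node that no remaining word uses.
The suffix "011" (3 nodes) is used only by "110011"; the node for "110" still has the child "1", so pruning stops there.
Nodes removed: 3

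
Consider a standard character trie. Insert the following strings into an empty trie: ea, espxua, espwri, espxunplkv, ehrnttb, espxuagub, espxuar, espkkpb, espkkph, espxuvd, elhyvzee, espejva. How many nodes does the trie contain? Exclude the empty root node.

Count nodes per top-level branch (shared prefixes stored once):
  'e'-branch (ea, ehrnttb, elhyvzee, espejva, espkkpb, espkkph, espwri, espxua, espxuagub, espxuar, espxunplkv, espxuvd): 43 nodes
Sum: 43

43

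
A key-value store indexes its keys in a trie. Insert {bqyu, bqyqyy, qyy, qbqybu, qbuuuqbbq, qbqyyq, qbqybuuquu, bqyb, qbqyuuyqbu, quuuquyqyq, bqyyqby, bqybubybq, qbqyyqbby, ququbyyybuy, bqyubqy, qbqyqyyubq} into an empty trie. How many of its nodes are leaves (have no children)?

A leaf is a node with no children — equivalently, the end of a word that is not a proper prefix of any other stored word.
Those words: "bqybubybq", "bqyqyy", "bqyubqy", "bqyyqby", "qbqybuuquu", "qbqyqyyubq", "qbqyuuyqbu", "qbqyyqbby", "qbuuuqbbq", "ququbyyybuy", "quuuquyqyq", "qyy"
Leaf count: 12

12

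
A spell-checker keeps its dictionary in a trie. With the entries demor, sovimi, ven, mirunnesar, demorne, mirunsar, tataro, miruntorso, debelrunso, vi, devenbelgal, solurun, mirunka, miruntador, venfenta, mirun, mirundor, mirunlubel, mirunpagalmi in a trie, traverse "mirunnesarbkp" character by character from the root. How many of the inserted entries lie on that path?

2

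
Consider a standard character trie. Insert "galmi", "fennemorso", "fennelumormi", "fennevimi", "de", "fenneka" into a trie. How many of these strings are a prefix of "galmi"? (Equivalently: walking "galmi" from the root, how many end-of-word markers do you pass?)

1

Traverse "galmi" character by character; count nodes along the way that are marked as word ends.
Prefixes of the query that are stored words: "galmi"
Count: 1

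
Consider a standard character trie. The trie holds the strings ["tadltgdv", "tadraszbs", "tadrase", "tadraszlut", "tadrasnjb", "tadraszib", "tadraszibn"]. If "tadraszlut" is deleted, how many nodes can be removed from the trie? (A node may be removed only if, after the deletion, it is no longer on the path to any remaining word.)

3

A node on "tadraszlut"'s path can go only if nothing else ends at it or branches off below it.
The suffix "lut" (3 nodes) is used only by "tadraszlut"; the node for "tadrasz" still has the child "b", so pruning stops there.
Nodes removed: 3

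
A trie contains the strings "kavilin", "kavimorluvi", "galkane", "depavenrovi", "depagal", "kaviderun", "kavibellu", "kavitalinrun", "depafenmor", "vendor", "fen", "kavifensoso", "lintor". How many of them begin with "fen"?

Traverse to the node for "fen", then collect every word in that subtree.
Matches: "fen"
Count: 1

1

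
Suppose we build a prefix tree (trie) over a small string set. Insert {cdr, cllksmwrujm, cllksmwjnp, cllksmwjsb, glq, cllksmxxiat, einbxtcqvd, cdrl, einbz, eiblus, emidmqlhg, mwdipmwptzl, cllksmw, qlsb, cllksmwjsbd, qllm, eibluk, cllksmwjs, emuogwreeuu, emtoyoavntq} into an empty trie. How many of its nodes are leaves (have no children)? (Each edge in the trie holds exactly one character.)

A leaf is a node with no children — equivalently, the end of a word that is not a proper prefix of any other stored word.
Those words: "cdrl", "cllksmwjnp", "cllksmwjsbd", "cllksmwrujm", "cllksmxxiat", "eibluk", "eiblus", "einbxtcqvd", "einbz", "emidmqlhg", "emtoyoavntq", "emuogwreeuu", "glq", "mwdipmwptzl", "qllm", "qlsb"
Leaf count: 16

16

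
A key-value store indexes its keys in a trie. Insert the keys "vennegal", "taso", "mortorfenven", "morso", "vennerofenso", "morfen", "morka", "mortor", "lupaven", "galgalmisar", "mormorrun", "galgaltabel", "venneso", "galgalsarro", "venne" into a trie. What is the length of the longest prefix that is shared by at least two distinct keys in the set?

The deepest shared node is where two words last agree before diverging.
e.g. "galgalmisar" and "galgalsarro" share the prefix "galgal" of length 6; no pair shares a longer one.
Longest shared-prefix length: 6

6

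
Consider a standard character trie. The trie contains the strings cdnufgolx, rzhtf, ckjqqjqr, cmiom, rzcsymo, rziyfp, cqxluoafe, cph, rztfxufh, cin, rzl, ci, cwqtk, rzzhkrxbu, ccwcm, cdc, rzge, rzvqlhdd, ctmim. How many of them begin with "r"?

Filter for entries beginning with "r":
Words under "r": rzcsymo, rzge, rzhtf, rziyfp, rzl, rztfxufh, rzvqlhdd, rzzhkrxbu
Count: 8

8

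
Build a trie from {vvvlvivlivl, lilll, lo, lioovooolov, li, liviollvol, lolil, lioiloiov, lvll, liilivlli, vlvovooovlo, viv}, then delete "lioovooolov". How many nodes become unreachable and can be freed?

After clearing the end-marker at "lioovooolov", prune upward until reaching a node still needed by another word.
The suffix "ovooolov" (8 nodes) is used only by "lioovooolov"; the node for "lio" still has the child "i", so pruning stops there.
Nodes removed: 8

8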